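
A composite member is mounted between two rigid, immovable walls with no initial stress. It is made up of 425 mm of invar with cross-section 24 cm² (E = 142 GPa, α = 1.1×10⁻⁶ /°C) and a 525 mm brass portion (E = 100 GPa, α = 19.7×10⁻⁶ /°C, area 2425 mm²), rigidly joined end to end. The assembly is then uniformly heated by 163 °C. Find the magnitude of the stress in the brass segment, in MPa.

σ ≈ 213 MPa (compressive)

If the supports were absent, the total length change would be Σ αᵢΔT Lᵢ = 1.1×10⁻⁶×163×425 + 19.7×10⁻⁶×163×525 = 1.762 mm.
Since the ends are fixed, an axial force P builds up, equal in every segment, with P · Σ Lᵢ/(AᵢEᵢ) = δ_free.
The series flexibility is Σ Lᵢ/(AᵢEᵢ) = 425/(2400×142×10³) + 525/(2425×100×10³) = 3.412×10⁻⁶ mm/N.
Hence P = δ_free / Σ(L/AE) = 1.762/3.412×10⁻⁶ = 516.4 kN (compressive).
σ_{brass} = P / A = 516400 / 2425 = 213 MPa.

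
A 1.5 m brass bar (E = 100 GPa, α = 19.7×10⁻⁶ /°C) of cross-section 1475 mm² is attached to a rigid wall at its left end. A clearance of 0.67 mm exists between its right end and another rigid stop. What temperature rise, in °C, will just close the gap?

ΔT ≈ 22.7 °C

The gap closes when αΔT L = 0.67 mm, since the bar is still unstressed at that instant.
So ΔT = g/(αL) = 0.67/(19.7×10⁻⁶ × 1500) = 22.67 °C.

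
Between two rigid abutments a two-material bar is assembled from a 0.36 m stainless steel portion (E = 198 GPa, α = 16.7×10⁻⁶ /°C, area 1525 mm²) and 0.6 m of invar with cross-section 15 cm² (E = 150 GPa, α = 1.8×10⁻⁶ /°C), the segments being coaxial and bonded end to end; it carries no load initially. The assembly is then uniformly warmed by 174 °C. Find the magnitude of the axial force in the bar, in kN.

P ≈ 320 kN (compressive)

With the walls removed the bar would change length by δ_free = Σ αᵢΔT Lᵢ = 16.7×10⁻⁶×174×360 + 1.8×10⁻⁶×174×600 = 1.234 mm.
The walls prevent any net length change, so an axial force P (same in every segment) develops. Compatibility: P · Σ Lᵢ/(AᵢEᵢ) = δ_free.
The series flexibility is Σ Lᵢ/(AᵢEᵢ) = 360/(1525×198×10³) + 600/(1500×150×10³) = 3.859×10⁻⁶ mm/N.
Hence P = δ_free / Σ(L/AE) = 1.234/3.859×10⁻⁶ = 319.8 kN (compressive).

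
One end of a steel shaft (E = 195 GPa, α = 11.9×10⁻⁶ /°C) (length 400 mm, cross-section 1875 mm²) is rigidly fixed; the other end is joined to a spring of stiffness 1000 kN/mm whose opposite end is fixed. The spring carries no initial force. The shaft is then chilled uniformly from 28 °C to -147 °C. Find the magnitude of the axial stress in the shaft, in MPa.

Free thermal contraction: δ_free = αΔT L = 11.9×10⁻⁶ × 175 × 400 = 0.833 mm.
Let P be the tensile force in the spring. The shaft extends elastically by PL/(AE) and the spring stretches by P/k; together these equal δ_free.
P [ L/(AE) + 1/k ] = δ_free → P [ 400/(1875×195×10³) + 1/(1000×10³) ] = 0.833.
P = 0.833 / 2.094×10⁻⁶ = 397800 N.
σ = P/A = 397800/1875 = 212.2 MPa.

σ ≈ 212 MPa (tensile)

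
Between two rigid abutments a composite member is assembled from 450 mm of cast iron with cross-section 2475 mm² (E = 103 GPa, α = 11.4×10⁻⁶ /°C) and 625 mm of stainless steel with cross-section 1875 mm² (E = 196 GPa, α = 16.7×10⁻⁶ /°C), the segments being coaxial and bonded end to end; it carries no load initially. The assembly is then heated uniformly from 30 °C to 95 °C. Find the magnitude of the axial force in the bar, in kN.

P ≈ 292 kN (compressive)

Free thermal expansion of the whole bar: Σ αᵢΔT Lᵢ = 11.4×10⁻⁶×65×450 + 16.7×10⁻⁶×65×625 = 1.012 mm.
Since the ends are fixed, an axial force P builds up, equal in every segment, with P · Σ Lᵢ/(AᵢEᵢ) = δ_free.
The series flexibility is Σ Lᵢ/(AᵢEᵢ) = 450/(2475×103×10³) + 625/(1875×196×10³) = 3.466×10⁻⁶ mm/N.
So P = 1.012 / 3.466×10⁻⁶ = 292 kN, compressive.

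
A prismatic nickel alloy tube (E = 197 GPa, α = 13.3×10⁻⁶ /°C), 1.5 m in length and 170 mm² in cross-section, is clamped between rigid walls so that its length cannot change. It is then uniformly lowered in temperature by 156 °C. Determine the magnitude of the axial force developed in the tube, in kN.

Full restraint means ε = 0, so the stress is σ = EαΔT = 197×10³ × 13.3×10⁻⁶ × 156 = 408.7 MPa.
Axial force P = σA = 408.7 × 170 = 69490 N = 69.49 kN, tensile.

P ≈ 69.5 kN (tensile)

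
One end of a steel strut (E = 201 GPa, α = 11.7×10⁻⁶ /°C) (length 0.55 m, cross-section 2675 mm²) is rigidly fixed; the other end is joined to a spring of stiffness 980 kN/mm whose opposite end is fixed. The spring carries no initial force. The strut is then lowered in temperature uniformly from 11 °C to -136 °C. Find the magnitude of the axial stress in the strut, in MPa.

The unrestrained thermal change is αΔT L = 11.7×10⁻⁶ × 147 × 550 = 0.9459 mm.
Let P be the tensile force in the spring. The strut extends elastically by PL/(AE) and the spring stretches by P/k; together these equal δ_free.
So P = δ_free / [L/(AE) + 1/k] = 0.9459 / [ 550/(2675×201×10³) + 1/(980×10³) ].
P = 0.9459 / 2.043×10⁻⁶ = 462900 N.
σ = P/A = 462900/2675 = 173.1 MPa.

σ ≈ 173 MPa (tensile)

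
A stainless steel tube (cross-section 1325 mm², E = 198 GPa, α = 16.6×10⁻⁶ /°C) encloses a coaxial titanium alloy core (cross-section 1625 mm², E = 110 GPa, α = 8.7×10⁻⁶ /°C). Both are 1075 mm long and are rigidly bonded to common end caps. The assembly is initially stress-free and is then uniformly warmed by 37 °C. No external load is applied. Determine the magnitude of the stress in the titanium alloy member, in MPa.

Equilibrium of a rigid end plate with no external load gives equal and opposite internal forces ±P in the two members. Since α_{stainless steel} > α_{titanium alloy}, heating drives the stainless steel into compression and the titanium alloy into tension.
Setting the final lengths equal and cancelling L: (α₁ − α₂)ΔT = P/(A₁E₁) + P/(A₂E₂).
|α₁ − α₂|·ΔT = 7.9×10⁻⁶ × 37 = 0.0002923.
1/(A₁E₁) + 1/(A₂E₂) = 1/(1325×198×10³) + 1/(1625×110×10³) = 9.406×10⁻⁹ N⁻¹.
P = 0.0002923 / 9.406×10⁻⁹ = 31080 N = 31.08 kN.
σ_{titanium alloy} = P/A₂ = 31080/1625 = 19.12 MPa, tensile.

σ ≈ 19.1 MPa (tensile)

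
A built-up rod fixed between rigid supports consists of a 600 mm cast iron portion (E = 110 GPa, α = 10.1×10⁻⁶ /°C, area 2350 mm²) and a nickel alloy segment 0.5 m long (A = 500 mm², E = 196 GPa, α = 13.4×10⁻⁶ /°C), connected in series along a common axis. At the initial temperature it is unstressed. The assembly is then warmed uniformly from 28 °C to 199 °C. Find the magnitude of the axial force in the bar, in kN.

P ≈ 294 kN (compressive)

With the walls removed the bar would change length by δ_free = Σ αᵢΔT Lᵢ = 10.1×10⁻⁶×171×600 + 13.4×10⁻⁶×171×500 = 2.182 mm.
Since the ends are fixed, an axial force P builds up, equal in every segment, with P · Σ Lᵢ/(AᵢEᵢ) = δ_free.
The series flexibility is Σ Lᵢ/(AᵢEᵢ) = 600/(2350×110×10³) + 500/(500×196×10³) = 7.423×10⁻⁶ mm/N.
So P = 2.182 / 7.423×10⁻⁶ = 293.9 kN, compressive.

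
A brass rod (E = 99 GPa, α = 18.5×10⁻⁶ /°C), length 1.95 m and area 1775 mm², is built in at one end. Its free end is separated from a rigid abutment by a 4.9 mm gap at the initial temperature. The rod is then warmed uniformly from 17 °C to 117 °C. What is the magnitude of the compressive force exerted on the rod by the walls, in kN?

If the wall were absent the rod would grow by αΔT L = 18.5×10⁻⁶ × 100 × 1950 = 3.607 mm.
This is smaller than the 4.9 mm clearance, so the rod expands freely without reaching the stop — the stress is zero.

P ≈ 0 kN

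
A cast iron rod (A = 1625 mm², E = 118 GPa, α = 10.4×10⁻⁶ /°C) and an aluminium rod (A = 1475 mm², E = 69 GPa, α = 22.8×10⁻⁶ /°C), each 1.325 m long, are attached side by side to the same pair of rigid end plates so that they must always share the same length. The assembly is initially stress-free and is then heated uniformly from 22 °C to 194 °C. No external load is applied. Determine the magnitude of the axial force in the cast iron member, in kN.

P ≈ 142 kN (tensile in the cast iron)

The aluminium has the larger α, so on heating it would change length more than the cast iron if both were free. The rigid plates force a common final length, so the aluminium is put into compression and the cast iron into tension, with equal and opposite forces P (no external load).
Equating the net (thermal + elastic) strains gives |α₁ − α₂|·ΔT = P·[1/(A₁E₁) + 1/(A₂E₂)].
|α₁ − α₂|·ΔT = 12.4×10⁻⁶ × 172 = 0.002133.
1/(A₁E₁) + 1/(A₂E₂) = 1/(1625×118×10³) + 1/(1475×69×10³) = 1.504×10⁻⁸ N⁻¹.
So P = 0.002133 / 1.504×10⁻⁸ = 141.8 kN.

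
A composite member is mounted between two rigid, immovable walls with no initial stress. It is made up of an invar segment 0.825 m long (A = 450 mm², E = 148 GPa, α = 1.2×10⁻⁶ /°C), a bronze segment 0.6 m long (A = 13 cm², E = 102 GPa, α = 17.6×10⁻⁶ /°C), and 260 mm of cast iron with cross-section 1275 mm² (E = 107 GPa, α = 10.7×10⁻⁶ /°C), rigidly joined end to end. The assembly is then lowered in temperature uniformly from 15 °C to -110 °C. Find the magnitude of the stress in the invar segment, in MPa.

σ ≈ 212 MPa (tensile)

With the walls removed the bar would change length by δ_free = Σ αᵢΔT Lᵢ = 1.2×10⁻⁶×125×825 + 17.6×10⁻⁶×125×600 + 10.7×10⁻⁶×125×260 = 1.792 mm.
The rigid supports impose zero overall length change; the single axial force P common to all segments must satisfy P Σ Lᵢ/(AᵢEᵢ) = δ_free.
Σ Lᵢ/(AᵢEᵢ) = 825/(450×148×10³) + 600/(1300×102×10³) + 260/(1275×107×10³) = 1.882×10⁻⁵ mm/N.
Hence P = δ_free / Σ(L/AE) = 1.792/1.882×10⁻⁵ = 95.2 kN (tensile).
σ_{invar} = P / A = 95200 / 450 = 211.6 MPa.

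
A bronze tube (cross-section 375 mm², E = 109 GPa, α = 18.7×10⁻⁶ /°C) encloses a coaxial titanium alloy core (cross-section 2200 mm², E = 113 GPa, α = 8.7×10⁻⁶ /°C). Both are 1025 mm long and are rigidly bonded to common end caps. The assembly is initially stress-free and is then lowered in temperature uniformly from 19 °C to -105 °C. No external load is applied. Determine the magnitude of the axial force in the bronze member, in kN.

P ≈ 43.5 kN (tensile in the bronze)

Both members must finish at the same length. With the larger α, the bronze tends to over-contract; the plates restrain it, putting the bronze in tension and the titanium alloy in compression. With no external load the two internal forces are equal and opposite, magnitude P.
Equating the net (thermal + elastic) strains gives |α₁ − α₂|·ΔT = P·[1/(A₁E₁) + 1/(A₂E₂)].
|α₁ − α₂|·ΔT = 10×10⁻⁶ × 124 = 0.00124.
1/(A₁E₁) + 1/(A₂E₂) = 1/(375×109×10³) + 1/(2200×113×10³) = 2.849×10⁻⁸ N⁻¹.
So P = 0.00124 / 2.849×10⁻⁸ = 43.53 kN.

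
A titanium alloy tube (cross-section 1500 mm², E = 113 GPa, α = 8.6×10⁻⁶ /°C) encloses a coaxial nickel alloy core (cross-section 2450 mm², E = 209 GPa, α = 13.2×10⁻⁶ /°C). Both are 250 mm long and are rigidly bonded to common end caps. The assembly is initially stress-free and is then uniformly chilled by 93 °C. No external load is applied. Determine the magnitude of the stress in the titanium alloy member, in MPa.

σ ≈ 36.3 MPa (compressive)

Both members must finish at the same length. With the larger α, the nickel alloy tends to over-contract; the plates restrain it, putting the nickel alloy in tension and the titanium alloy in compression. With no external load the two internal forces are equal and opposite, magnitude P.
Equating the net (thermal + elastic) strains gives |α₁ − α₂|·ΔT = P·[1/(A₁E₁) + 1/(A₂E₂)].
|α₁ − α₂|·ΔT = 4.6×10⁻⁶ × 93 = 0.0004278.
1/(A₁E₁) + 1/(A₂E₂) = 1/(1500×113×10³) + 1/(2450×209×10³) = 7.853×10⁻⁹ N⁻¹.
P = 0.0004278 / 7.853×10⁻⁹ = 54480 N = 54.48 kN.
σ_{titanium alloy} = P/A₁ = 54480/1500 = 36.32 MPa, compressive.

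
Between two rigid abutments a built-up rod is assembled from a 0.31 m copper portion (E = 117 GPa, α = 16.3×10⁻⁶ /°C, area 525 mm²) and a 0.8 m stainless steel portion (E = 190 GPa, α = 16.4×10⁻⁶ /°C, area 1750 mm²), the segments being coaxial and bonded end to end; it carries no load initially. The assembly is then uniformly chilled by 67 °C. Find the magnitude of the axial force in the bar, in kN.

P ≈ 163 kN (tensile)

If the supports were absent, the total length change would be Σ αᵢΔT Lᵢ = 16.3×10⁻⁶×67×310 + 16.4×10⁻⁶×67×800 = 1.218 mm.
The rigid supports impose zero overall length change; the single axial force P common to all segments must satisfy P Σ Lᵢ/(AᵢEᵢ) = δ_free.
Σ Lᵢ/(AᵢEᵢ) = 310/(525×117×10³) + 800/(1750×190×10³) = 7.453×10⁻⁶ mm/N.
Hence P = δ_free / Σ(L/AE) = 1.218/7.453×10⁻⁶ = 163.4 kN (tensile).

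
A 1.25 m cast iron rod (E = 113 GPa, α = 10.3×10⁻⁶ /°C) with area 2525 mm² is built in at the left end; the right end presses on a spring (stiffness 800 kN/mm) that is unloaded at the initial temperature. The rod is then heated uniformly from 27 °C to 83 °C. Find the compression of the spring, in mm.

δ ≈ 0.16 mm

Free thermal expansion: δ_free = αΔT L = 10.3×10⁻⁶ × 56 × 1250 = 0.721 mm.
With a force P in the spring, the elastic change of the rod is PL/(AE) and that of the spring is P/k; compatibility requires their sum to equal δ_free.
So P = δ_free / [L/(AE) + 1/k] = 0.721 / [ 1250/(2525×113×10³) + 1/(800×10³) ].
P = 0.721 / 5.631×10⁻⁶ = 128000 N.
Spring compression = P/k = 128000/(800×10³) = 0.1601 mm.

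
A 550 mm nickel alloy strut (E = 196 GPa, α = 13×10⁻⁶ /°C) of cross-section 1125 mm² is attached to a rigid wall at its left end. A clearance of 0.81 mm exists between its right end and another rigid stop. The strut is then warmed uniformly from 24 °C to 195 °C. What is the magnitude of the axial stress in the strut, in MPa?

σ ≈ 147 MPa (compressive)

If the wall were absent the strut would grow by αΔT L = 13×10⁻⁶ × 171 × 550 = 1.223 mm.
After closing the 0.81 mm clearance, 1.223 − 0.81 = 0.4126 mm of expansion remains to be suppressed by the wall.
So σ = E(δ_free − g)/L = 196×10³ × 0.4126/550 = 147.1 MPa.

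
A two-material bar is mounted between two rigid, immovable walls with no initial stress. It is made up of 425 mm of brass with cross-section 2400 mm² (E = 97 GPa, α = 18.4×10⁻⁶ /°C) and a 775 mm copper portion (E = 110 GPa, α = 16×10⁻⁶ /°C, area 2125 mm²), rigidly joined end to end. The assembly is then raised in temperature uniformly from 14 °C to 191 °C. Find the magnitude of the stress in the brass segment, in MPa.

Free thermal expansion of the whole bar: Σ αᵢΔT Lᵢ = 18.4×10⁻⁶×177×425 + 16×10⁻⁶×177×775 = 3.579 mm.
The walls prevent any net length change, so an axial force P (same in every segment) develops. Compatibility: P · Σ Lᵢ/(AᵢEᵢ) = δ_free.
The series flexibility is Σ Lᵢ/(AᵢEᵢ) = 425/(2400×97×10³) + 775/(2125×110×10³) = 5.141×10⁻⁶ mm/N.
So P = 3.579 / 5.141×10⁻⁶ = 696.1 kN, compressive.
σ_{brass} = P / A = 696100 / 2400 = 290.1 MPa.

σ ≈ 290 MPa (compressive)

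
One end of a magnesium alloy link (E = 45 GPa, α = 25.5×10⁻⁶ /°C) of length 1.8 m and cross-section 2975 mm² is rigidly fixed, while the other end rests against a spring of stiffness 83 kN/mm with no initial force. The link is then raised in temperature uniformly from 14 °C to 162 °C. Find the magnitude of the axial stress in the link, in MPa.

If the spring were absent the link would lengthen by αΔT L = 25.5×10⁻⁶ × 148 × 1800 = 6.793 mm.
Let P be the compressive force at the spring. The link shortens elastically by PL/(AE) and the spring compresses by P/k; together these equal δ_free.
So P = δ_free / [L/(AE) + 1/k] = 6.793 / [ 1800/(2975×45×10³) + 1/(83×10³) ].
P = 6.793 / 2.549×10⁻⁵ = 266500 N.
σ = P/A = 266500/2975 = 89.57 MPa.

σ ≈ 89.6 MPa (compressive)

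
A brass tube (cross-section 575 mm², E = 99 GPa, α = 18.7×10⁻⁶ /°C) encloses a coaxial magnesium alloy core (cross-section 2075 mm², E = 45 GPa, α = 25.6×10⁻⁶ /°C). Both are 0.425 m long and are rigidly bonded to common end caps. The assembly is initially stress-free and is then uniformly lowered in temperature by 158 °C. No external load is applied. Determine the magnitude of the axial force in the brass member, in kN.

P ≈ 38.6 kN (compressive in the brass)

Equilibrium of a rigid end plate with no external load gives equal and opposite internal forces ±P in the two members. Since α_{magnesium alloy} > α_{brass}, cooling drives the magnesium alloy into tension and the brass into compression.
Compatibility of the two members (thermal + elastic change equal): (α₁ − α₂)ΔT = P·[1/(A₁E₁) + 1/(A₂E₂)].
|α₁ − α₂|·ΔT = 6.9×10⁻⁶ × 158 = 0.00109.
1/(A₁E₁) + 1/(A₂E₂) = 1/(575×99×10³) + 1/(2075×45×10³) = 2.828×10⁻⁸ N⁻¹.
So P = 0.00109 / 2.828×10⁻⁸ = 38.56 kN.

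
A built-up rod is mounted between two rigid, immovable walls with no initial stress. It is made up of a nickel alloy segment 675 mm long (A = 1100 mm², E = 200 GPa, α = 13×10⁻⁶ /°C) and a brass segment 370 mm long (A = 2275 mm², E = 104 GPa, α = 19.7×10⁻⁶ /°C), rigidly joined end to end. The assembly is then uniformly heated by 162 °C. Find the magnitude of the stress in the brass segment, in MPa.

If the supports were absent, the total length change would be Σ αᵢΔT Lᵢ = 13×10⁻⁶×162×675 + 19.7×10⁻⁶×162×370 = 2.602 mm.
The walls prevent any net length change, so an axial force P (same in every segment) develops. Compatibility: P · Σ Lᵢ/(AᵢEᵢ) = δ_free.
Σ Lᵢ/(AᵢEᵢ) = 675/(1100×200×10³) + 370/(2275×104×10³) = 4.632×10⁻⁶ mm/N.
P = 2.602 / 4.632×10⁻⁶ = 561800 N = 561.8 kN, compressive.
σ_{brass} = P / A = 561800 / 2275 = 247 MPa.

σ ≈ 247 MPa (compressive)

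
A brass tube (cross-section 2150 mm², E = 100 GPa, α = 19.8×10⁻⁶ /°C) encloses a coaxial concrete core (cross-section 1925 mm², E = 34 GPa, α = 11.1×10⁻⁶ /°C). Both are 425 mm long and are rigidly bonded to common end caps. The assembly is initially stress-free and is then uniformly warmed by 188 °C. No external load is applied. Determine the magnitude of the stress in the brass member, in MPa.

The brass has the larger α, so on heating it would change length more than the concrete if both were free. The rigid plates force a common final length, so the brass is put into compression and the concrete into tension, with equal and opposite forces P (no external load).
Setting the final lengths equal and cancelling L: (α₁ − α₂)ΔT = P/(A₁E₁) + P/(A₂E₂).
|α₁ − α₂|·ΔT = 8.7×10⁻⁶ × 188 = 0.001636.
1/(A₁E₁) + 1/(A₂E₂) = 1/(2150×100×10³) + 1/(1925×34×10³) = 1.993×10⁻⁸ N⁻¹.
P = 0.001636 / 1.993×10⁻⁸ = 82070 N = 82.07 kN.
σ_{brass} = P/A₁ = 82070/2150 = 38.17 MPa, compressive.

σ ≈ 38.2 MPa (compressive)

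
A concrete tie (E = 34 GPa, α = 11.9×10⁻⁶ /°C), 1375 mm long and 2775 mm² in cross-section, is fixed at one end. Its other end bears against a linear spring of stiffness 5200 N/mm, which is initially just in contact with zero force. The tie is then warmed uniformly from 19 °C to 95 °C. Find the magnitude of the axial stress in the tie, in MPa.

σ ≈ 2.17 MPa (compressive)

Free thermal expansion: δ_free = αΔT L = 11.9×10⁻⁶ × 76 × 1375 = 1.244 mm.
With a force P in the spring, the elastic change of the tie is PL/(AE) and that of the spring is P/k; compatibility requires their sum to equal δ_free.
So P = δ_free / [L/(AE) + 1/k] = 1.244 / [ 1375/(2775×34×10³) + 1/(5200) ].
P = 1.244 / 0.0002069 = 6011 N.
σ = P/A = 6011/2775 = 2.166 MPa.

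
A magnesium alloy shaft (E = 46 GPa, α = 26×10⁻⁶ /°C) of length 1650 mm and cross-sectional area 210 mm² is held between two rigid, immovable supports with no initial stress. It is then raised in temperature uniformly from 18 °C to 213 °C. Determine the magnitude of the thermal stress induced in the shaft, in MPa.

σ ≈ 233 MPa (compressive)

The supports are rigid, so the total axial strain is zero. The restrained thermal strain is ε = αΔT = 26×10⁻⁶ × 195 = 5070×10⁻⁶.
Hence σ = E·αΔT = 46×10³ × 5070×10⁻⁶ = 233.2 MPa, compressive.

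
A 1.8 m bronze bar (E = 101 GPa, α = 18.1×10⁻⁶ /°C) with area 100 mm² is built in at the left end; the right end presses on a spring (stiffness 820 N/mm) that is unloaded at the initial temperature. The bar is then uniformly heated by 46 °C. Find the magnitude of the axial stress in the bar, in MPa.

σ ≈ 10.7 MPa (compressive)

If the spring were absent the bar would lengthen by αΔT L = 18.1×10⁻⁶ × 46 × 1800 = 1.499 mm.
With a force P in the spring, the elastic change of the bar is PL/(AE) and that of the spring is P/k; compatibility requires their sum to equal δ_free.
P [ L/(AE) + 1/k ] = δ_free → P [ 1800/(100×101×10³) + 1/(820) ] = 1.499.
P = 1.499 / 0.001398 = 1072 N.
σ = P/A = 1072/100 = 10.72 MPa.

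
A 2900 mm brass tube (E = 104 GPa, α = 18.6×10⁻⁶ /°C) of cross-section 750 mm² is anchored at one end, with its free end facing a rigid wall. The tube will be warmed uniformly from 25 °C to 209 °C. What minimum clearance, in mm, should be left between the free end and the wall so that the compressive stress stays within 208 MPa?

g ≈ 4.12 mm

With no wall the tube would lengthen by αΔT L = 18.6×10⁻⁶ × 184 × 2900 = 9.925 mm.
At the allowable stress the elastic shortening the wall may impose is σL/E = 208 × 2900 / (104×10³) = 5.8 mm.
The gap must absorb the remainder: g_min = 9.925 − 5.8 = 4.125 mm.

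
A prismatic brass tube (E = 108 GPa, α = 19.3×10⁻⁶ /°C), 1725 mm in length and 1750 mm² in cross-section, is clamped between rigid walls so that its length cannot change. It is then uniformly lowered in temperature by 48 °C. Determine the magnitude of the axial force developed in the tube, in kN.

P ≈ 175 kN (tensile)

Full restraint means ε = 0, so the stress is σ = EαΔT = 108×10³ × 19.3×10⁻⁶ × 48 = 100.1 MPa.
P = AEαΔT = 1750 × 108×10³ × 19.3×10⁻⁶ × 48 = 175.1 kN (tensile).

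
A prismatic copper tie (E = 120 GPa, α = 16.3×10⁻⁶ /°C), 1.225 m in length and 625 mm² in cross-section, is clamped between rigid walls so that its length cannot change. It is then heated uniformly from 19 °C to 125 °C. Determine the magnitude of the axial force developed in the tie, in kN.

P ≈ 130 kN (compressive)

Full restraint means ε = 0, so the stress is σ = EαΔT = 120×10³ × 16.3×10⁻⁶ × 106 = 207.3 MPa.
Then P = σA = 207.3 × 625 mm² = 129.6 kN, compressive.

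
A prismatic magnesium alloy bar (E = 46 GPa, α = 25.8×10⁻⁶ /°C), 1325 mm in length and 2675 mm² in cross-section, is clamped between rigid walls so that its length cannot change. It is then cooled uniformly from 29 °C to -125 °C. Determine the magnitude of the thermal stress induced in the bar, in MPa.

Because both ends are immovable the net strain is zero, and the suppressed thermal strain is αΔT = 25.8×10⁻⁶ × 154 = 3973.2×10⁻⁶.
Hence σ = E·αΔT = 46×10³ × 3973.2×10⁻⁶ = 182.8 MPa, tensile.

σ ≈ 183 MPa (tensile)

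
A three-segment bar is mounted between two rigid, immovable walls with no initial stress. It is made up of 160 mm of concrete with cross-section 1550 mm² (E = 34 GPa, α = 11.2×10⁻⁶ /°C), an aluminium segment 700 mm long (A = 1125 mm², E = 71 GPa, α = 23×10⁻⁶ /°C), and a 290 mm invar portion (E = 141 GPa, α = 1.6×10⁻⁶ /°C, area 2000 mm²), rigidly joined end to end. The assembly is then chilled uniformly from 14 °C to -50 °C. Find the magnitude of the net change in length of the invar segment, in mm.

|ΔL| ≈ 0.0645 mm

If the supports were absent, the total length change would be Σ αᵢΔT Lᵢ = 11.2×10⁻⁶×64×160 + 23×10⁻⁶×64×700 + 1.6×10⁻⁶×64×290 = 1.175 mm.
The rigid supports impose zero overall length change; the single axial force P common to all segments must satisfy P Σ Lᵢ/(AᵢEᵢ) = δ_free.
Σ Lᵢ/(AᵢEᵢ) = 160/(1550×34×10³) + 700/(1125×71×10³) + 290/(2000×141×10³) = 1.283×10⁻⁵ mm/N.
Hence P = δ_free / Σ(L/AE) = 1.175/1.283×10⁻⁵ = 91.58 kN (tensile).
For the invar segment, free thermal change = 1.6×10⁻⁶×64×290 = 0.0297 mm and elastic change from P = 91580×290/(2000×141×10³) = 0.09418 mm; these oppose, so the net change is 0.0645 mm (segment lengthens).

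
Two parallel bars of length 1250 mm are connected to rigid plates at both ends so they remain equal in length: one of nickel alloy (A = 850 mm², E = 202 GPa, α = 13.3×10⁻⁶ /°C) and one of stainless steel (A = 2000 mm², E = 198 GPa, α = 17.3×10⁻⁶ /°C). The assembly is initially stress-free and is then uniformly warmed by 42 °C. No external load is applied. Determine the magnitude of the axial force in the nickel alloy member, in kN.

Equilibrium of a rigid end plate with no external load gives equal and opposite internal forces ±P in the two members. Since α_{stainless steel} > α_{nickel alloy}, heating drives the stainless steel into compression and the nickel alloy into tension.
Setting the final lengths equal and cancelling L: (α₁ − α₂)ΔT = P/(A₁E₁) + P/(A₂E₂).
|α₁ − α₂|·ΔT = 4×10⁻⁶ × 42 = 0.000168.
1/(A₁E₁) + 1/(A₂E₂) = 1/(850×202×10³) + 1/(2000×198×10³) = 8.349×10⁻⁹ N⁻¹.
So P = 0.000168 / 8.349×10⁻⁹ = 20.12 kN.

P ≈ 20.1 kN (tensile in the nickel alloy)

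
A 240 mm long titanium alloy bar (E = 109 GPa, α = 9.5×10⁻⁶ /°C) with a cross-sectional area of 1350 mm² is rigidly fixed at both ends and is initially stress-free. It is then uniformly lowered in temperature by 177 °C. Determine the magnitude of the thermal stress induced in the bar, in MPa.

σ ≈ 183 MPa (tensile)

Because both ends are immovable the net strain is zero, and the suppressed thermal strain is αΔT = 9.5×10⁻⁶ × 177 = 1681.5×10⁻⁶.
The stress required to suppress this strain is σ = Eε = 109×10³ × 1681.5×10⁻⁶ = 183.3 MPa, tensile since the bar is trying to contract.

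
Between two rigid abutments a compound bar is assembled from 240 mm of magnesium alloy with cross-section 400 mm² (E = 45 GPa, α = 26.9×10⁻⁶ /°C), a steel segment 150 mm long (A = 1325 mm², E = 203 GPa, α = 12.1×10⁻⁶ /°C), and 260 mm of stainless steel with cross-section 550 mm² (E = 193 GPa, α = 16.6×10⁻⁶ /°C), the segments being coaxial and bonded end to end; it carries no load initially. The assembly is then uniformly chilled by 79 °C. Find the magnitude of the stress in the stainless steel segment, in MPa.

σ ≈ 111 MPa (tensile)

Free thermal contraction of the whole bar: Σ αᵢΔT Lᵢ = 26.9×10⁻⁶×79×240 + 12.1×10⁻⁶×79×150 + 16.6×10⁻⁶×79×260 = 0.9944 mm.
The walls prevent any net length change, so an axial force P (same in every segment) develops. Compatibility: P · Σ Lᵢ/(AᵢEᵢ) = δ_free.
Σ Lᵢ/(AᵢEᵢ) = 240/(400×45×10³) + 150/(1325×203×10³) + 260/(550×193×10³) = 1.634×10⁻⁵ mm/N.
So P = 0.9944 / 1.634×10⁻⁵ = 60.85 kN, tensile.
σ_{stainless steel} = P / A = 60850 / 550 = 110.6 MPa.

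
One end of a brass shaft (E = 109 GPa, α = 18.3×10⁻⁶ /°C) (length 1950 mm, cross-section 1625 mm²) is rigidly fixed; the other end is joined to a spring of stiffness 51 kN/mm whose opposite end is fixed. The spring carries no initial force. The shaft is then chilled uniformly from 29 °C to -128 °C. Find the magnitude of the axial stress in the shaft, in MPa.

If the spring were absent the shaft would shorten by αΔT L = 18.3×10⁻⁶ × 157 × 1950 = 5.603 mm.
With a force P in the spring, the elastic change of the shaft is PL/(AE) and that of the spring is P/k; compatibility requires their sum to equal δ_free.
P [ L/(AE) + 1/k ] = δ_free → P [ 1950/(1625×109×10³) + 1/(51×10³) ] = 5.603.
P = 5.603 / 3.062×10⁻⁵ = 183000 N.
σ = P/A = 183000/1625 = 112.6 MPa.

σ ≈ 113 MPa (tensile)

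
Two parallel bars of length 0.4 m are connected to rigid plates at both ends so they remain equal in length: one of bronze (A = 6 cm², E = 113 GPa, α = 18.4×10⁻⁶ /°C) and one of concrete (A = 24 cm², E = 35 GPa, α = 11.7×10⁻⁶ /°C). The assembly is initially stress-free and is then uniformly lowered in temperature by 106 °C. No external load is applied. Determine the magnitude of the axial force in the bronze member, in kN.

Both members must finish at the same length. With the larger α, the bronze tends to over-contract; the plates restrain it, putting the bronze in tension and the concrete in compression. With no external load the two internal forces are equal and opposite, magnitude P.
Compatibility of the two members (thermal + elastic change equal): (α₁ − α₂)ΔT = P·[1/(A₁E₁) + 1/(A₂E₂)].
|α₁ − α₂|·ΔT = 6.7×10⁻⁶ × 106 = 0.0007102.
1/(A₁E₁) + 1/(A₂E₂) = 1/(600×113×10³) + 1/(2400×35×10³) = 2.665×10⁻⁸ N⁻¹.
P = 0.0007102 / 2.665×10⁻⁸ = 26650 N = 26.65 kN.

P ≈ 26.6 kN (tensile in the bronze)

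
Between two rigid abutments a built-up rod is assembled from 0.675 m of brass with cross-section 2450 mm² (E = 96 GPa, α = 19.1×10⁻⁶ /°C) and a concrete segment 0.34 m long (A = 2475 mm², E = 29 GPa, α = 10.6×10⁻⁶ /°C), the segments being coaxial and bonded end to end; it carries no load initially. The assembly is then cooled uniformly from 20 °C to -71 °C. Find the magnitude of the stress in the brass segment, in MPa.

If the supports were absent, the total length change would be Σ αᵢΔT Lᵢ = 19.1×10⁻⁶×91×675 + 10.6×10⁻⁶×91×340 = 1.501 mm.
The rigid supports impose zero overall length change; the single axial force P common to all segments must satisfy P Σ Lᵢ/(AᵢEᵢ) = δ_free.
The series flexibility is Σ Lᵢ/(AᵢEᵢ) = 675/(2450×96×10³) + 340/(2475×29×10³) = 7.607×10⁻⁶ mm/N.
Hence P = δ_free / Σ(L/AE) = 1.501/7.607×10⁻⁶ = 197.3 kN (tensile).
σ_{brass} = P / A = 197300 / 2450 = 80.55 MPa.

σ ≈ 80.5 MPa (tensile)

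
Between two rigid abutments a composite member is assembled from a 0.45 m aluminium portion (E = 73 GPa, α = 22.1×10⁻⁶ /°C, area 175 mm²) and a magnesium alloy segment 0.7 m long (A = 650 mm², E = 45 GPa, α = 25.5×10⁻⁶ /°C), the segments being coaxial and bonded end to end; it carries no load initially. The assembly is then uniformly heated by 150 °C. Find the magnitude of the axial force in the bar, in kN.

If the supports were absent, the total length change would be Σ αᵢΔT Lᵢ = 22.1×10⁻⁶×150×450 + 25.5×10⁻⁶×150×700 = 4.169 mm.
The rigid supports impose zero overall length change; the single axial force P common to all segments must satisfy P Σ Lᵢ/(AᵢEᵢ) = δ_free.
Σ Lᵢ/(AᵢEᵢ) = 450/(175×73×10³) + 700/(650×45×10³) = 5.916×10⁻⁵ mm/N.
Hence P = δ_free / Σ(L/AE) = 4.169/5.916×10⁻⁵ = 70.48 kN (compressive).

P ≈ 70.5 kN (compressive)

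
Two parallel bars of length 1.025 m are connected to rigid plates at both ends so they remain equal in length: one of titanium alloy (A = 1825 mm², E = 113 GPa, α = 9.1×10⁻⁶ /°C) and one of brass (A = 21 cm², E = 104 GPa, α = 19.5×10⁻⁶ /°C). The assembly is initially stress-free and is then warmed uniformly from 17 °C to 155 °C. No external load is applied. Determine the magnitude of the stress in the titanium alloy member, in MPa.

Both members must finish at the same length. With the larger α, the brass tends to over-expand; the plates restrain it, putting the brass in compression and the titanium alloy in tension. With no external load the two internal forces are equal and opposite, magnitude P.
Equating the net (thermal + elastic) strains gives |α₁ − α₂|·ΔT = P·[1/(A₁E₁) + 1/(A₂E₂)].
|α₁ − α₂|·ΔT = 10.4×10⁻⁶ × 138 = 0.001435.
1/(A₁E₁) + 1/(A₂E₂) = 1/(1825×113×10³) + 1/(2100×104×10³) = 9.428×10⁻⁹ N⁻¹.
P = 0.001435 / 9.428×10⁻⁹ = 152200 N = 152.2 kN.
σ_{titanium alloy} = P/A₁ = 152200/1825 = 83.41 MPa, tensile.

σ ≈ 83.4 MPa (tensile)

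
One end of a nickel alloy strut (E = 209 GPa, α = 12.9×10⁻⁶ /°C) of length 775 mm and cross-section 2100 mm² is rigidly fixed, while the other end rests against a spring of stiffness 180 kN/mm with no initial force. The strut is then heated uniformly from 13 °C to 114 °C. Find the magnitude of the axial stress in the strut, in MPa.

σ ≈ 65.7 MPa (compressive)

If the spring were absent the strut would lengthen by αΔT L = 12.9×10⁻⁶ × 101 × 775 = 1.01 mm.
With a force P in the spring, the elastic change of the strut is PL/(AE) and that of the spring is P/k; compatibility requires their sum to equal δ_free.
P [ L/(AE) + 1/k ] = δ_free → P [ 775/(2100×209×10³) + 1/(180×10³) ] = 1.01.
P = 1.01 / 7.321×10⁻⁶ = 137900 N.
σ = P/A = 137900/2100 = 65.68 MPa.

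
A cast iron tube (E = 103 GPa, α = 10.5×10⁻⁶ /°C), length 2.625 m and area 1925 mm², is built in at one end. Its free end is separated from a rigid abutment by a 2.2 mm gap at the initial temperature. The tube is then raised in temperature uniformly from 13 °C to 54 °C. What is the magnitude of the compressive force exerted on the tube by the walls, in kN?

P ≈ 0 kN

Free thermal elongation = αΔT L = 10.5×10⁻⁶ × 41 × 2625 = 1.13 mm.
This is smaller than the 2.2 mm clearance, so the tube expands freely without reaching the stop — the stress is zero.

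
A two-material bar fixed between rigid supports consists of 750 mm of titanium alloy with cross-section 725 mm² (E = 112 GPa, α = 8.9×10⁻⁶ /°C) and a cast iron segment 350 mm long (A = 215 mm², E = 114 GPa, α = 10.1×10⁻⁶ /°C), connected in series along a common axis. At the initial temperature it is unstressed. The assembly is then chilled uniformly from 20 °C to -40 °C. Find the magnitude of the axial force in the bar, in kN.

P ≈ 26 kN (tensile)

With the walls removed the bar would change length by δ_free = Σ αᵢΔT Lᵢ = 8.9×10⁻⁶×60×750 + 10.1×10⁻⁶×60×350 = 0.6126 mm.
Since the ends are fixed, an axial force P builds up, equal in every segment, with P · Σ Lᵢ/(AᵢEᵢ) = δ_free.
Σ Lᵢ/(AᵢEᵢ) = 750/(725×112×10³) + 350/(215×114×10³) = 2.352×10⁻⁵ mm/N.
So P = 0.6126 / 2.352×10⁻⁵ = 26.05 kN, tensile.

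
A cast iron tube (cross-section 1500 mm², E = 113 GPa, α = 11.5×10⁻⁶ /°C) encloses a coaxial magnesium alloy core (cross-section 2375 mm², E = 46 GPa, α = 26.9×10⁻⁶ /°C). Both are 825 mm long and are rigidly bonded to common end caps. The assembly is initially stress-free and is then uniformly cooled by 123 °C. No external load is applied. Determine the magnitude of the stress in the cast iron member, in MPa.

The magnesium alloy has the larger α, so on cooling it would change length more than the cast iron if both were free. The rigid plates force a common final length, so the magnesium alloy is put into tension and the cast iron into compression, with equal and opposite forces P (no external load).
Compatibility of the two members (thermal + elastic change equal): (α₁ − α₂)ΔT = P·[1/(A₁E₁) + 1/(A₂E₂)].
|α₁ − α₂|·ΔT = 15.4×10⁻⁶ × 123 = 0.001894.
1/(A₁E₁) + 1/(A₂E₂) = 1/(1500×113×10³) + 1/(2375×46×10³) = 1.505×10⁻⁸ N⁻¹.
So P = 0.001894 / 1.505×10⁻⁸ = 125.8 kN.
σ_{cast iron} = P/A₁ = 125800/1500 = 83.89 MPa, compressive.

σ ≈ 83.9 MPa (compressive)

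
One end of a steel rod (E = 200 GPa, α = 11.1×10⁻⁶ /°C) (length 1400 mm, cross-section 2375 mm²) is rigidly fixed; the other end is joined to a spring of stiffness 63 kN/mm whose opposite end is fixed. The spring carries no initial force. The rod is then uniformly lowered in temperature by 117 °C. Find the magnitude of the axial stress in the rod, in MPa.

If the spring were absent the rod would shorten by αΔT L = 11.1×10⁻⁶ × 117 × 1400 = 1.818 mm.
Let P be the tensile force in the spring. The rod extends elastically by PL/(AE) and the spring stretches by P/k; together these equal δ_free.
P [ L/(AE) + 1/k ] = δ_free → P [ 1400/(2375×200×10³) + 1/(63×10³) ] = 1.818.
P = 1.818 / 1.882×10⁻⁵ = 96610 N.
σ = P/A = 96610/2375 = 40.68 MPa.

σ ≈ 40.7 MPa (tensile)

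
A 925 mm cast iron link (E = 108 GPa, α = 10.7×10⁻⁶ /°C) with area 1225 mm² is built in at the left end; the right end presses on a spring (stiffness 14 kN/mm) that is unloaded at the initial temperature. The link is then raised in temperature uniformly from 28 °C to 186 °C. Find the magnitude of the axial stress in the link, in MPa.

σ ≈ 16.3 MPa (compressive)

Free thermal expansion: δ_free = αΔT L = 10.7×10⁻⁶ × 158 × 925 = 1.564 mm.
Let P be the compressive force at the spring. The link shortens elastically by PL/(AE) and the spring compresses by P/k; together these equal δ_free.
P [ L/(AE) + 1/k ] = δ_free → P [ 925/(1225×108×10³) + 1/(14×10³) ] = 1.564.
P = 1.564 / 7.842×10⁻⁵ = 19940 N.
σ = P/A = 19940/1225 = 16.28 MPa.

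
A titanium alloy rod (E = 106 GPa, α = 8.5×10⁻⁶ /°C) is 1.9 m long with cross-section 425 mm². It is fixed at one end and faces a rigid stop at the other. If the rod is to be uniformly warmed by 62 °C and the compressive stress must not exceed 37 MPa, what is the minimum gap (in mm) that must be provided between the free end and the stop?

g ≈ 0.338 mm

With no wall the rod would lengthen by αΔT L = 8.5×10⁻⁶ × 62 × 1900 = 1.001 mm.
A stress of 37 MPa corresponds to the wall pushing the rod back by σL/E = 37×1900/(106×10³) = 0.6632 mm.
The gap must absorb the remainder: g_min = 1.001 − 0.6632 = 0.3381 mm.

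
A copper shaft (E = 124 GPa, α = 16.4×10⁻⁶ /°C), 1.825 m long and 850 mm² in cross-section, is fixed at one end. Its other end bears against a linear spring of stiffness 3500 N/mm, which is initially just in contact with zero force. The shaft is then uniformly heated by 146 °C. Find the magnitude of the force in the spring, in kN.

P ≈ 14.4 kN

If the spring were absent the shaft would lengthen by αΔT L = 16.4×10⁻⁶ × 146 × 1825 = 4.37 mm.
With a force P in the spring, the elastic change of the shaft is PL/(AE) and that of the spring is P/k; compatibility requires their sum to equal δ_free.
So P = δ_free / [L/(AE) + 1/k] = 4.37 / [ 1825/(850×124×10³) + 1/(3500) ].
P = 4.37 / 0.000303 = 14420 N.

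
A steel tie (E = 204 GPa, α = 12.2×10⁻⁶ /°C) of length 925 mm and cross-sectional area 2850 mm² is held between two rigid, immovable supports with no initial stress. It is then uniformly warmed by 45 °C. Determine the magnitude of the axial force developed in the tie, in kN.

Full restraint means ε = 0, so the stress is σ = EαΔT = 204×10³ × 12.2×10⁻⁶ × 45 = 112 MPa.
Axial force P = σA = 112 × 2850 = 319200 N = 319.2 kN, compressive.

P ≈ 319 kN (compressive)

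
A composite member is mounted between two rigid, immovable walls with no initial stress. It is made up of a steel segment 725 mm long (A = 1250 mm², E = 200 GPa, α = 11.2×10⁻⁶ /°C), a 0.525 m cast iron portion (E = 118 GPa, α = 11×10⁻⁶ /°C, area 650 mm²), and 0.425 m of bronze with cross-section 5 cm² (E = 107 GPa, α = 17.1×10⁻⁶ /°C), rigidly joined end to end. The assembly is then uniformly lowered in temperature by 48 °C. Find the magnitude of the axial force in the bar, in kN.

P ≈ 57.4 kN (tensile)

With the walls removed the bar would change length by δ_free = Σ αᵢΔT Lᵢ = 11.2×10⁻⁶×48×725 + 11×10⁻⁶×48×525 + 17.1×10⁻⁶×48×425 = 1.016 mm.
The rigid supports impose zero overall length change; the single axial force P common to all segments must satisfy P Σ Lᵢ/(AᵢEᵢ) = δ_free.
Σ Lᵢ/(AᵢEᵢ) = 725/(1250×200×10³) + 525/(650×118×10³) + 425/(500×107×10³) = 1.769×10⁻⁵ mm/N.
So P = 1.016 / 1.769×10⁻⁵ = 57.43 kN, tensile.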